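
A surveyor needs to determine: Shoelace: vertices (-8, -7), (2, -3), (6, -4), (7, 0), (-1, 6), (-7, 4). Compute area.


Shoelace sum: ((-8)*(-3) - 2*(-7)) + (2*(-4) - 6*(-3)) + (6*0 - 7*(-4)) + (7*6 - (-1)*0) + ((-1)*4 - (-7)*6) + ((-7)*(-7) - (-8)*4)
= 237
Area = |237|/2 = 118.5

118.5


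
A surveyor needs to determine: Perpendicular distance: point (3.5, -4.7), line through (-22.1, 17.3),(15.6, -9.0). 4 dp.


|cross product| = 156.12
|line direction| = sqrt(2112.98) = 45.9672
Distance = 156.12/sqrt(2112.98) = 3.3963

3.3963


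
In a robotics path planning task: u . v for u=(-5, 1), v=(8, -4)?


u . v = u_x*v_x + u_y*v_y = (-5)*8 + 1*(-4)
= (-40) + (-4) = -44

-44


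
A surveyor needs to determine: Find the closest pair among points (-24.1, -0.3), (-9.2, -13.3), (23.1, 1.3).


d(P0,P1) = 19.774, d(P0,P2) = 47.2271, d(P1,P2) = 35.4464
Closest: P0 and P1

Closest pair: (-24.1, -0.3) and (-9.2, -13.3), distance = 19.774


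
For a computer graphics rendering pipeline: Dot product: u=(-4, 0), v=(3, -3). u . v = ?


u . v = u_x*v_x + u_y*v_y = (-4)*3 + 0*(-3)
= (-12) + 0 = -12

-12


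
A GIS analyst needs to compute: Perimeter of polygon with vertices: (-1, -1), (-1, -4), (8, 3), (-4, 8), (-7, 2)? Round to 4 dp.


Sides: (-1, -1)->(-1, -4): sqrt(9) = 3, (-1, -4)->(8, 3): sqrt(130) = 11.401754, (8, 3)->(-4, 8): sqrt(169) = 13, (-4, 8)->(-7, 2): sqrt(45) = 6.708204, (-7, 2)->(-1, -1): sqrt(45) = 6.708204
Sum = 40.818162
Perimeter = 40.8182

40.8182


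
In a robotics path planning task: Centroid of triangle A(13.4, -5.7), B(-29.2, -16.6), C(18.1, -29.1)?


Centroid = ((x_A+x_B+x_C)/3, (y_A+y_B+y_C)/3)
= ((13.4+(-29.2)+18.1)/3, ((-5.7)+(-16.6)+(-29.1))/3)
= (0.7667, -17.1333)

(0.7667, -17.1333)


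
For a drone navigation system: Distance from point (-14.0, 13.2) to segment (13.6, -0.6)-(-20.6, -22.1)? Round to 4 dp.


Project P onto AB: t = 0.3966 (clamped to [0,1])
Closest point on segment: (0.036, -9.1271)
Distance: 26.3725

26.3725


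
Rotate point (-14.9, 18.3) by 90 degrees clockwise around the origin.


90° CW: (x,y) -> (y, -x)
(-14.9,18.3) -> (18.3, 14.9)

(18.3, 14.9)


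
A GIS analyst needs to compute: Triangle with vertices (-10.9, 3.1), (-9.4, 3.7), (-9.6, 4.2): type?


Side lengths squared: AB^2=2.61, BC^2=0.29, CA^2=2.9
Sorted: [0.29, 2.61, 2.9]
By sides: Scalene, By angles: Right

Scalene, Right


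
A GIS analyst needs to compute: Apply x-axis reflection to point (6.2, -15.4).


Reflection over x-axis: (x,y) -> (x,-y)
(6.2, -15.4) -> (6.2, 15.4)

(6.2, 15.4)


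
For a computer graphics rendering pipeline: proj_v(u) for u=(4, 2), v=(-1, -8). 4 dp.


u.v = -20, |v| = sqrt(65) = 8.0623
Scalar projection = u.v / |v| = -20 / sqrt(65) = -2.4807

-2.4807


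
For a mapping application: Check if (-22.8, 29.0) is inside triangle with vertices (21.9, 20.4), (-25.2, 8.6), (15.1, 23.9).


Cross products: AB x AP = -932.52, BC x BP = 785.4, CA x CP = -97.97
All same sign? no

No, outside


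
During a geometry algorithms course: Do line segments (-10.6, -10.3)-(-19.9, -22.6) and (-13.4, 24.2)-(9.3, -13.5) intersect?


Cross products: d1=-677.59, d2=-1307.41, d3=-355.29, d4=274.53
d1*d2 < 0 and d3*d4 < 0? no

No, they don't intersect


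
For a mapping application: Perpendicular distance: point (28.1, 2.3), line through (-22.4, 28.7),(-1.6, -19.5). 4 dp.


|cross product| = 1884.98
|line direction| = sqrt(2755.88) = 52.4965
Distance = 1884.98/sqrt(2755.88) = 35.9068

35.9068


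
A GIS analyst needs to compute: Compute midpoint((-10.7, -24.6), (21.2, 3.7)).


M = (((-10.7)+21.2)/2, ((-24.6)+3.7)/2)
= (5.25, -10.45)

(5.25, -10.45)


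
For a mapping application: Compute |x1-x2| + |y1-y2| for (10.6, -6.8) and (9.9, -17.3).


|10.6-9.9| + |(-6.8)-(-17.3)| = 0.7 + 10.5 = 11.2

11.2


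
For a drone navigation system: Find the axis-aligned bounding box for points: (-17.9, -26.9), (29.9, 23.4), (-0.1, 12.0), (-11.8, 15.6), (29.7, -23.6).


x range: [-17.9, 29.9]
y range: [-26.9, 23.4]
Bounding box: (-17.9,-26.9) to (29.9,23.4)

(-17.9,-26.9) to (29.9,23.4)


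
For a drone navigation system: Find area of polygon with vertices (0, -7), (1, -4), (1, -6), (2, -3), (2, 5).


Shoelace sum: (0*(-4) - 1*(-7)) + (1*(-6) - 1*(-4)) + (1*(-3) - 2*(-6)) + (2*5 - 2*(-3)) + (2*(-7) - 0*5)
= 16
Area = |16|/2 = 8

8


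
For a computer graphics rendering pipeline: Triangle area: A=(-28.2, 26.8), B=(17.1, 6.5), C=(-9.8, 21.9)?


Area = |x_A(y_B-y_C) + x_B(y_C-y_A) + x_C(y_A-y_B)|/2
= |434.28 + (-83.79) + (-198.94)|/2
= 151.55/2 = 75.775

75.775


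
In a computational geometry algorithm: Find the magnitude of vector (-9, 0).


|u| = sqrt((-9)^2 + 0^2) = sqrt(81) = 9

9


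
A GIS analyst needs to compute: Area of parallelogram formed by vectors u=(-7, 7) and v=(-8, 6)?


|u x v| = |(-7)*6 - 7*(-8)|
= |(-42) - (-56)| = 14

14


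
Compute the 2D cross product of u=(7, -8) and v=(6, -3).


u x v = u_x*v_y - u_y*v_x = 7*(-3) - (-8)*6
= (-21) - (-48) = 27

27


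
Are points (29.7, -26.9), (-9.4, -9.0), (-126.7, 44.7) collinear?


Cross product: ((-9.4)-29.7)*(44.7-(-26.9)) - ((-9)-(-26.9))*((-126.7)-29.7)
= 0

Yes, collinear


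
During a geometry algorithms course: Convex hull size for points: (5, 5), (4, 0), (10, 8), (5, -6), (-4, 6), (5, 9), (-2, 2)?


Convex hull vertices (CCW): (-4, 6), (-2, 2), (5, -6), (10, 8), (5, 9)
Count = 5

5


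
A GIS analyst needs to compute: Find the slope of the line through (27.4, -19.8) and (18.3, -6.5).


slope = (y2-y1)/(x2-x1) = ((-6.5)-(-19.8))/(18.3-27.4) = 13.3/(-9.1) = -1.4615

-1.4615


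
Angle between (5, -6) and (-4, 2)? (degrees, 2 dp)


u.v = -32, |u| = sqrt(61) = 7.8102, |v| = sqrt(20) = 4.4721
cos(theta) = u.v/(|u||v|) = -32/sqrt(1220) = -0.916157
theta = acos(-0.916157) = 156.37 degrees

156.37 degrees


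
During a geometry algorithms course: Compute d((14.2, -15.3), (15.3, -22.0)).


dx=1.1, dy=-6.7
d^2 = 1.1^2 + (-6.7)^2 = 46.1
d = sqrt(46.1) = 6.7897

6.7897


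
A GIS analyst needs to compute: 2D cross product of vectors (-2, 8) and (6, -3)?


u x v = u_x*v_y - u_y*v_x = (-2)*(-3) - 8*6
= 6 - 48 = -42

-42


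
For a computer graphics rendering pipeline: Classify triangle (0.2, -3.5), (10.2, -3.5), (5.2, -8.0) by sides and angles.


Side lengths squared: AB^2=100, BC^2=45.25, CA^2=45.25
Sorted: [45.25, 45.25, 100]
By sides: Isosceles, By angles: Obtuse

Isosceles, Obtuse


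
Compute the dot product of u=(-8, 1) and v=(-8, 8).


u . v = u_x*v_x + u_y*v_y = (-8)*(-8) + 1*8
= 64 + 8 = 72

72


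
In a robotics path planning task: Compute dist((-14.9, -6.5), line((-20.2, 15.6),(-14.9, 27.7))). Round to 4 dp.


|cross product| = 181.26
|line direction| = sqrt(174.5) = 13.2098
Distance = 181.26/sqrt(174.5) = 13.7216

13.7216


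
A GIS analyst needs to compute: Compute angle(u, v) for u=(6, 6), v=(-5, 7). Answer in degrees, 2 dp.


u.v = 12, |u| = sqrt(72) = 8.4853, |v| = sqrt(74) = 8.6023
cos(theta) = u.v/(|u||v|) = 12/sqrt(5328) = 0.164399
theta = acos(0.164399) = 80.54 degrees

80.54 degrees


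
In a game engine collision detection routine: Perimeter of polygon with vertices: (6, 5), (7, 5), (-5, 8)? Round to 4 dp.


Sides: (6, 5)->(7, 5): sqrt(1) = 1, (7, 5)->(-5, 8): sqrt(153) = 12.369317, (-5, 8)->(6, 5): sqrt(130) = 11.401754
Sum = 24.771071
Perimeter = 24.7711

24.7711


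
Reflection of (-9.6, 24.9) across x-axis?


Reflection over x-axis: (x,y) -> (x,-y)
(-9.6, 24.9) -> (-9.6, -24.9)

(-9.6, -24.9)


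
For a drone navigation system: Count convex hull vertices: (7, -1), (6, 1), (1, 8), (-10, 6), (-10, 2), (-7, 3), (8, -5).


Convex hull vertices (CCW): (-10, 2), (8, -5), (7, -1), (6, 1), (1, 8), (-10, 6)
Count = 6

6


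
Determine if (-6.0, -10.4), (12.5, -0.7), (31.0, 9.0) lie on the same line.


Cross product: (12.5-(-6))*(9-(-10.4)) - ((-0.7)-(-10.4))*(31-(-6))
= 0

Yes, collinear


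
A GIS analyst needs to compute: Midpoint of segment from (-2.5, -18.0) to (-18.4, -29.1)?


M = (((-2.5)+(-18.4))/2, ((-18)+(-29.1))/2)
= (-10.45, -23.55)

(-10.45, -23.55)


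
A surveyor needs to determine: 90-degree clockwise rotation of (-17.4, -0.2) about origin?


90° CW: (x,y) -> (y, -x)
(-17.4,-0.2) -> (-0.2, 17.4)

(-0.2, 17.4)


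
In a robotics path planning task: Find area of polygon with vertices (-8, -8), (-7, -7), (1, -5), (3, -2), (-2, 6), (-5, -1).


Shoelace sum: ((-8)*(-7) - (-7)*(-8)) + ((-7)*(-5) - 1*(-7)) + (1*(-2) - 3*(-5)) + (3*6 - (-2)*(-2)) + ((-2)*(-1) - (-5)*6) + ((-5)*(-8) - (-8)*(-1))
= 133
Area = |133|/2 = 66.5

66.5


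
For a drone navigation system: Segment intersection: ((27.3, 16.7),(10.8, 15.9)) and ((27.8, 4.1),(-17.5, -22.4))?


Cross products: d1=-584.03, d2=-985.04, d3=208.3, d4=609.31
d1*d2 < 0 and d3*d4 < 0? no

No, they don't intersect


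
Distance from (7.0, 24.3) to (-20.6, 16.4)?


dx=-27.6, dy=-7.9
d^2 = (-27.6)^2 + (-7.9)^2 = 824.17
d = sqrt(824.17) = 28.7084

28.7084


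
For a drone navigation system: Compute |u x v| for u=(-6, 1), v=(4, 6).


|u x v| = |(-6)*6 - 1*4|
= |(-36) - 4| = 40

40


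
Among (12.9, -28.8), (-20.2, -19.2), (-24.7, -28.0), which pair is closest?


d(P0,P1) = 34.464, d(P0,P2) = 37.6085, d(P1,P2) = 9.8838
Closest: P1 and P2

Closest pair: (-20.2, -19.2) and (-24.7, -28.0), distance = 9.8838


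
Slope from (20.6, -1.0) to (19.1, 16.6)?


slope = (y2-y1)/(x2-x1) = (16.6-(-1))/(19.1-20.6) = 17.6/(-1.5) = -11.7333

-11.7333


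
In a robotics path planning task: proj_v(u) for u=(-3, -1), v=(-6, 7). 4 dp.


u.v = 11, |v| = sqrt(85) = 9.2195
Scalar projection = u.v / |v| = 11 / sqrt(85) = 1.1931

1.1931


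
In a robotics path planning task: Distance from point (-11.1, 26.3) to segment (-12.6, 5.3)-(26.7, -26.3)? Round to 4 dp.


Project P onto AB: t = 0 (clamped to [0,1])
Closest point on segment: (-12.6, 5.3)
Distance: 21.0535

21.0535


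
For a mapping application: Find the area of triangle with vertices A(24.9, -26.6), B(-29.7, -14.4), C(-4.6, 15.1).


Area = |x_A(y_B-y_C) + x_B(y_C-y_A) + x_C(y_A-y_B)|/2
= |(-734.55) + (-1238.49) + 56.12|/2
= 1916.92/2 = 958.46

958.46


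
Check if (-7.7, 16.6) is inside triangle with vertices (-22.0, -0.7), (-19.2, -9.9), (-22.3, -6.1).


Cross products: AB x AP = 180, BC x BP = -125.85, CA x CP = -72.03
All same sign? no

No, outside


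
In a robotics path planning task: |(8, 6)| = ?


|u| = sqrt(8^2 + 6^2) = sqrt(100) = 10

10


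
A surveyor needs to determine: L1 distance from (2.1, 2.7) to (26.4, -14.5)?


|2.1-26.4| + |2.7-(-14.5)| = 24.3 + 17.2 = 41.5

41.5


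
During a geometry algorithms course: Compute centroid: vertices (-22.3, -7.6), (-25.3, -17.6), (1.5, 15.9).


Centroid = ((x_A+x_B+x_C)/3, (y_A+y_B+y_C)/3)
= (((-22.3)+(-25.3)+1.5)/3, ((-7.6)+(-17.6)+15.9)/3)
= (-15.3667, -3.1)

(-15.3667, -3.1)


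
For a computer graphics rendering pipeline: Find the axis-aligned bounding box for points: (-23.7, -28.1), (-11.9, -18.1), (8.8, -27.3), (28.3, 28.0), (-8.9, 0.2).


x range: [-23.7, 28.3]
y range: [-28.1, 28]
Bounding box: (-23.7,-28.1) to (28.3,28)

(-23.7,-28.1) to (28.3,28)


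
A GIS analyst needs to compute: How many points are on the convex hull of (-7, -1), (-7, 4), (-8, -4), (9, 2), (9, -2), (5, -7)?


Convex hull vertices (CCW): (-8, -4), (5, -7), (9, -2), (9, 2), (-7, 4)
Count = 5

5


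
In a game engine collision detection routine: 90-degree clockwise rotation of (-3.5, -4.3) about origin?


90° CW: (x,y) -> (y, -x)
(-3.5,-4.3) -> (-4.3, 3.5)

(-4.3, 3.5)


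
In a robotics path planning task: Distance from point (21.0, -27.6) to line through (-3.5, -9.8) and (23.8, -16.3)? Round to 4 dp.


|cross product| = 326.69
|line direction| = sqrt(787.54) = 28.0631
Distance = 326.69/sqrt(787.54) = 11.6412

11.6412


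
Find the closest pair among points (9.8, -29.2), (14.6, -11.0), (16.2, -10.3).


d(P0,P1) = 18.8223, d(P0,P2) = 19.9542, d(P1,P2) = 1.7464
Closest: P1 and P2

Closest pair: (14.6, -11.0) and (16.2, -10.3), distance = 1.7464


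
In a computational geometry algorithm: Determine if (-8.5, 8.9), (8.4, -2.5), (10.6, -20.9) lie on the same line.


Cross product: (8.4-(-8.5))*((-20.9)-8.9) - ((-2.5)-8.9)*(10.6-(-8.5))
= -285.88

No, not collinear


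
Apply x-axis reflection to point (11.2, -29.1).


Reflection over x-axis: (x,y) -> (x,-y)
(11.2, -29.1) -> (11.2, 29.1)

(11.2, 29.1)


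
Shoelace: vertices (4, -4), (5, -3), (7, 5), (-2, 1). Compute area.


Shoelace sum: (4*(-3) - 5*(-4)) + (5*5 - 7*(-3)) + (7*1 - (-2)*5) + ((-2)*(-4) - 4*1)
= 75
Area = |75|/2 = 37.5

37.5


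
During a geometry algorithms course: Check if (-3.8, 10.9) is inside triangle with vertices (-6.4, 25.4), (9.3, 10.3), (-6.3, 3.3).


Cross products: AB x AP = -188.39, BC x BP = -101.06, CA x CP = -56.01
All same sign? yes

Yes, inside


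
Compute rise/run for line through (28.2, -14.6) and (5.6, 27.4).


slope = (y2-y1)/(x2-x1) = (27.4-(-14.6))/(5.6-28.2) = 42/(-22.6) = -1.8584

-1.8584


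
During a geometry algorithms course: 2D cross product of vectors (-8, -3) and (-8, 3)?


u x v = u_x*v_y - u_y*v_x = (-8)*3 - (-3)*(-8)
= (-24) - 24 = -48

-48


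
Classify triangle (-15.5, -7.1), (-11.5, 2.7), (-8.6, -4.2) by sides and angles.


Side lengths squared: AB^2=112.04, BC^2=56.02, CA^2=56.02
Sorted: [56.02, 56.02, 112.04]
By sides: Isosceles, By angles: Right

Isosceles, Right


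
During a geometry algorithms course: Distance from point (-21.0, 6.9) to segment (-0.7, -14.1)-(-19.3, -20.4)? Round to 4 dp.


Project P onto AB: t = 0.636 (clamped to [0,1])
Closest point on segment: (-12.5299, -18.1069)
Distance: 26.4024

26.4024


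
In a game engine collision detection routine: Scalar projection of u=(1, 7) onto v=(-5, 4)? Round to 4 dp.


u.v = 23, |v| = sqrt(41) = 6.4031
Scalar projection = u.v / |v| = 23 / sqrt(41) = 3.592

3.592


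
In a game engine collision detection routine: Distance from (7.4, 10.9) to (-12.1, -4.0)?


dx=-19.5, dy=-14.9
d^2 = (-19.5)^2 + (-14.9)^2 = 602.26
d = sqrt(602.26) = 24.541

24.541


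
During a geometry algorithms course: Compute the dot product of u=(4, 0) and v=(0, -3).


u . v = u_x*v_x + u_y*v_y = 4*0 + 0*(-3)
= 0 + 0 = 0

0


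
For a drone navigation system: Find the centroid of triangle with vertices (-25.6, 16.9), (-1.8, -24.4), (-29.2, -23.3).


Centroid = ((x_A+x_B+x_C)/3, (y_A+y_B+y_C)/3)
= (((-25.6)+(-1.8)+(-29.2))/3, (16.9+(-24.4)+(-23.3))/3)
= (-18.8667, -10.2667)

(-18.8667, -10.2667)


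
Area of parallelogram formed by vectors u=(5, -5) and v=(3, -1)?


|u x v| = |5*(-1) - (-5)*3|
= |(-5) - (-15)| = 10

10


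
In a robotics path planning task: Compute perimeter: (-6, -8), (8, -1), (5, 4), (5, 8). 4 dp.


Sides: (-6, -8)->(8, -1): sqrt(245) = 15.652476, (8, -1)->(5, 4): sqrt(34) = 5.830952, (5, 4)->(5, 8): sqrt(16) = 4, (5, 8)->(-6, -8): sqrt(377) = 19.416488
Sum = 44.899916
Perimeter = 44.8999

44.8999


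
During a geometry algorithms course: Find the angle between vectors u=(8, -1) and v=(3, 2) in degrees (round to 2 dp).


u.v = 22, |u| = sqrt(65) = 8.0623, |v| = sqrt(13) = 3.6056
cos(theta) = u.v/(|u||v|) = 22/sqrt(845) = 0.756823
theta = acos(0.756823) = 40.82 degrees

40.82 degrees


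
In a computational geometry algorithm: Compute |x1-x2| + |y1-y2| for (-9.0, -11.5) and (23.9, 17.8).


|(-9)-23.9| + |(-11.5)-17.8| = 32.9 + 29.3 = 62.2

62.2


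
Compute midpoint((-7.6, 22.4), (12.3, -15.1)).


M = (((-7.6)+12.3)/2, (22.4+(-15.1))/2)
= (2.35, 3.65)

(2.35, 3.65)


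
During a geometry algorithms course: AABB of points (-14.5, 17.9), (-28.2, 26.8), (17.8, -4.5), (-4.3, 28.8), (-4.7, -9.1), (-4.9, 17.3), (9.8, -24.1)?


x range: [-28.2, 17.8]
y range: [-24.1, 28.8]
Bounding box: (-28.2,-24.1) to (17.8,28.8)

(-28.2,-24.1) to (17.8,28.8)


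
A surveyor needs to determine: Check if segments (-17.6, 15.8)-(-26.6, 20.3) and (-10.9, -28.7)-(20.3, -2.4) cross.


Cross products: d1=1564.61, d2=1941.71, d3=370.35, d4=-6.75
d1*d2 < 0 and d3*d4 < 0? no

No, they don't intersect


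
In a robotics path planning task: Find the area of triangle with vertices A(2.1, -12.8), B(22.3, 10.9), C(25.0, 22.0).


Area = |x_A(y_B-y_C) + x_B(y_C-y_A) + x_C(y_A-y_B)|/2
= |(-23.31) + 776.04 + (-592.5)|/2
= 160.23/2 = 80.115

80.115


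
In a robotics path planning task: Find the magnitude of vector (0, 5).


|u| = sqrt(0^2 + 5^2) = sqrt(25) = 5

5


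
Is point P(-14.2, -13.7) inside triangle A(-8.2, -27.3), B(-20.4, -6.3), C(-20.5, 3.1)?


Cross products: AB x AP = -39.92, BC x BP = -57.54, CA x CP = -15.12
All same sign? yes

Yes, inside


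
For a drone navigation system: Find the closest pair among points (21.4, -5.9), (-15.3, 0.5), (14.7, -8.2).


d(P0,P1) = 37.2539, d(P0,P2) = 7.0838, d(P1,P2) = 31.236
Closest: P0 and P2

Closest pair: (21.4, -5.9) and (14.7, -8.2), distance = 7.0838


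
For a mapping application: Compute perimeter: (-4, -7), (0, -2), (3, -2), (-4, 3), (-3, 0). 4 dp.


Sides: (-4, -7)->(0, -2): sqrt(41) = 6.403124, (0, -2)->(3, -2): sqrt(9) = 3, (3, -2)->(-4, 3): sqrt(74) = 8.602325, (-4, 3)->(-3, 0): sqrt(10) = 3.162278, (-3, 0)->(-4, -7): sqrt(50) = 7.071068
Sum = 28.238795
Perimeter = 28.2388

28.2388


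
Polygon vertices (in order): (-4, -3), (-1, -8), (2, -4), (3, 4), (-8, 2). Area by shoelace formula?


Shoelace sum: ((-4)*(-8) - (-1)*(-3)) + ((-1)*(-4) - 2*(-8)) + (2*4 - 3*(-4)) + (3*2 - (-8)*4) + ((-8)*(-3) - (-4)*2)
= 139
Area = |139|/2 = 69.5

69.5


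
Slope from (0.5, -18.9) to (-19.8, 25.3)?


slope = (y2-y1)/(x2-x1) = (25.3-(-18.9))/((-19.8)-0.5) = 44.2/(-20.3) = -2.1773

-2.1773


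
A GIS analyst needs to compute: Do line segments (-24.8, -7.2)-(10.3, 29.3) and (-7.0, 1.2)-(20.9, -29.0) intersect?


Cross products: d1=-771.92, d2=1306.45, d3=-354.86, d4=-2433.23
d1*d2 < 0 and d3*d4 < 0? no

No, they don't intersect


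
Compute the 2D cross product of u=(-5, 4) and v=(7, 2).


u x v = u_x*v_y - u_y*v_x = (-5)*2 - 4*7
= (-10) - 28 = -38

-38


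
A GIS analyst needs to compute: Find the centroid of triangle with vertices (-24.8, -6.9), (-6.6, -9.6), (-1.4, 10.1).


Centroid = ((x_A+x_B+x_C)/3, (y_A+y_B+y_C)/3)
= (((-24.8)+(-6.6)+(-1.4))/3, ((-6.9)+(-9.6)+10.1)/3)
= (-10.9333, -2.1333)

(-10.9333, -2.1333)


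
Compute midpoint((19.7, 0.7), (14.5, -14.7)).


M = ((19.7+14.5)/2, (0.7+(-14.7))/2)
= (17.1, -7)

(17.1, -7)


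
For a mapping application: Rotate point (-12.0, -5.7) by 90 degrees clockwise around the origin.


90° CW: (x,y) -> (y, -x)
(-12,-5.7) -> (-5.7, 12)

(-5.7, 12)


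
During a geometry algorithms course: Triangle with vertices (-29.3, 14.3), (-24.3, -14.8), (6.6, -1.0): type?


Side lengths squared: AB^2=871.81, BC^2=1145.25, CA^2=1522.9
Sorted: [871.81, 1145.25, 1522.9]
By sides: Scalene, By angles: Acute

Scalene, Acute


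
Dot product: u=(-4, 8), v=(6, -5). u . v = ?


u . v = u_x*v_x + u_y*v_y = (-4)*6 + 8*(-5)
= (-24) + (-40) = -64

-64


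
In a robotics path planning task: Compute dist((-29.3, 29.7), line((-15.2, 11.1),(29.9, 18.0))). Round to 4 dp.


|cross product| = 936.15
|line direction| = sqrt(2081.62) = 45.6248
Distance = 936.15/sqrt(2081.62) = 20.5185

20.5185


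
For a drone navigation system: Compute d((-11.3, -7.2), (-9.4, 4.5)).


dx=1.9, dy=11.7
d^2 = 1.9^2 + 11.7^2 = 140.5
d = sqrt(140.5) = 11.8533

11.8533


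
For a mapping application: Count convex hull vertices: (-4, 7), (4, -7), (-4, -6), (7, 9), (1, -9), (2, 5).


Convex hull vertices (CCW): (-4, -6), (1, -9), (4, -7), (7, 9), (-4, 7)
Count = 5

5


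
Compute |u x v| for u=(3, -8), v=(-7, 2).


|u x v| = |3*2 - (-8)*(-7)|
= |6 - 56| = 50

50


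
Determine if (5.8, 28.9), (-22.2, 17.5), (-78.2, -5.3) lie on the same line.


Cross product: ((-22.2)-5.8)*((-5.3)-28.9) - (17.5-28.9)*((-78.2)-5.8)
= 0

Yes, collinear


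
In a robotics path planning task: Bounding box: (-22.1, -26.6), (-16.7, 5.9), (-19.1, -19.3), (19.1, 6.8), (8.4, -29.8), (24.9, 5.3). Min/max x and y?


x range: [-22.1, 24.9]
y range: [-29.8, 6.8]
Bounding box: (-22.1,-29.8) to (24.9,6.8)

(-22.1,-29.8) to (24.9,6.8)


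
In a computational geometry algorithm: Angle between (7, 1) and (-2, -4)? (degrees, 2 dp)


u.v = -18, |u| = sqrt(50) = 7.0711, |v| = sqrt(20) = 4.4721
cos(theta) = u.v/(|u||v|) = -18/sqrt(1000) = -0.56921
theta = acos(-0.56921) = 124.7 degrees

124.7 degrees


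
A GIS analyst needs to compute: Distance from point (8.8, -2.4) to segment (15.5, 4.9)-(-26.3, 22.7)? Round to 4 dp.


Project P onto AB: t = 0.0727 (clamped to [0,1])
Closest point on segment: (12.4599, 6.1946)
Distance: 9.3414

9.3414


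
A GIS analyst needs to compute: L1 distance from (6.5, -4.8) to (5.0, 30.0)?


|6.5-5| + |(-4.8)-30| = 1.5 + 34.8 = 36.3

36.3


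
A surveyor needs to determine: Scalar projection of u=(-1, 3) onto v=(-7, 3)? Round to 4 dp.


u.v = 16, |v| = sqrt(58) = 7.6158
Scalar projection = u.v / |v| = 16 / sqrt(58) = 2.1009

2.1009


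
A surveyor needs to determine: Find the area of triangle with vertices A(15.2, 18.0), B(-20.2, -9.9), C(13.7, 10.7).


Area = |x_A(y_B-y_C) + x_B(y_C-y_A) + x_C(y_A-y_B)|/2
= |(-313.12) + 147.46 + 382.23|/2
= 216.57/2 = 108.285

108.285


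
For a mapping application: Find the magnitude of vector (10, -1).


|u| = sqrt(10^2 + (-1)^2) = sqrt(101) = 10.0499

10.0499


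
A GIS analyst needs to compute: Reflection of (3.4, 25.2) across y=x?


Reflection over y=x: (x,y) -> (y,x)
(3.4, 25.2) -> (25.2, 3.4)

(25.2, 3.4)


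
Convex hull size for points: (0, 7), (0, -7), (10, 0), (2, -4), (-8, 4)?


Convex hull vertices (CCW): (-8, 4), (0, -7), (10, 0), (0, 7)
Count = 4

4


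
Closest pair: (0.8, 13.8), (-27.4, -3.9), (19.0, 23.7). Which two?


d(P0,P1) = 33.2946, d(P0,P2) = 20.7183, d(P1,P2) = 53.9881
Closest: P0 and P2

Closest pair: (0.8, 13.8) and (19.0, 23.7), distance = 20.7183


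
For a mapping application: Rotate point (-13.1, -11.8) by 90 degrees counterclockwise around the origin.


90° CCW: (x,y) -> (-y, x)
(-13.1,-11.8) -> (11.8, -13.1)

(11.8, -13.1)


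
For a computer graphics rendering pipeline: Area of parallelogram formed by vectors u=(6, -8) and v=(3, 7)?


|u x v| = |6*7 - (-8)*3|
= |42 - (-24)| = 66

66


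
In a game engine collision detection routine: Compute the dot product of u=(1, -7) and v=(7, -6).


u . v = u_x*v_x + u_y*v_y = 1*7 + (-7)*(-6)
= 7 + 42 = 49

49


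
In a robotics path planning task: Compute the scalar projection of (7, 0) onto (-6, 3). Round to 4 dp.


u.v = -42, |v| = sqrt(45) = 6.7082
Scalar projection = u.v / |v| = -42 / sqrt(45) = -6.261

-6.261


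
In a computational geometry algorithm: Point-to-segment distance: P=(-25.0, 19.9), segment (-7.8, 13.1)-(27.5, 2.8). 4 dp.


Project P onto AB: t = 0 (clamped to [0,1])
Closest point on segment: (-7.8, 13.1)
Distance: 18.4954

18.4954


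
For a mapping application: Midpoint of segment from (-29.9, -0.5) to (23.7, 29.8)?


M = (((-29.9)+23.7)/2, ((-0.5)+29.8)/2)
= (-3.1, 14.65)

(-3.1, 14.65)


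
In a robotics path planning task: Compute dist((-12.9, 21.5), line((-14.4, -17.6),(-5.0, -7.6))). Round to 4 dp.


|cross product| = 352.54
|line direction| = sqrt(188.36) = 13.7244
Distance = 352.54/sqrt(188.36) = 25.687

25.687


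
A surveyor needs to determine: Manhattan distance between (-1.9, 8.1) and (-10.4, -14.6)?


|(-1.9)-(-10.4)| + |8.1-(-14.6)| = 8.5 + 22.7 = 31.2

31.2


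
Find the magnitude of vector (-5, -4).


|u| = sqrt((-5)^2 + (-4)^2) = sqrt(41) = 6.4031

6.4031


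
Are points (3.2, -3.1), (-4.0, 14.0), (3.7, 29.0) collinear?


Cross product: ((-4)-3.2)*(29-(-3.1)) - (14-(-3.1))*(3.7-3.2)
= -239.67

No, not collinear


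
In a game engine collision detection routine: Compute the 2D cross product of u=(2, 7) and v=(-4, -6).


u x v = u_x*v_y - u_y*v_x = 2*(-6) - 7*(-4)
= (-12) - (-28) = 16

16


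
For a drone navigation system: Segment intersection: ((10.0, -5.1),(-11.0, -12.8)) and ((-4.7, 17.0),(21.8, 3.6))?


Cross products: d1=-388.67, d2=-874.12, d3=-577.29, d4=-91.84
d1*d2 < 0 and d3*d4 < 0? no

No, they don't intersect


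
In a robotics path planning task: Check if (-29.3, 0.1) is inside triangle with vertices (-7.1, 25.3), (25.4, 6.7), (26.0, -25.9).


Cross products: AB x AP = -1231.92, BC x BP = -1787.18, CA x CP = 1970.76
All same sign? no

No, outside


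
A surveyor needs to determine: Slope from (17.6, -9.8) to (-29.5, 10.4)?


slope = (y2-y1)/(x2-x1) = (10.4-(-9.8))/((-29.5)-17.6) = 20.2/(-47.1) = -0.4289

-0.4289


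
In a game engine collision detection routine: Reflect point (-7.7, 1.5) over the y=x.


Reflection over y=x: (x,y) -> (y,x)
(-7.7, 1.5) -> (1.5, -7.7)

(1.5, -7.7)


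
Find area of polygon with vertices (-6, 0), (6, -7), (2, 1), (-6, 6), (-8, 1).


Shoelace sum: ((-6)*(-7) - 6*0) + (6*1 - 2*(-7)) + (2*6 - (-6)*1) + ((-6)*1 - (-8)*6) + ((-8)*0 - (-6)*1)
= 128
Area = |128|/2 = 64

64


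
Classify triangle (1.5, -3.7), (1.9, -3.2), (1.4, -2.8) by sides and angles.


Side lengths squared: AB^2=0.41, BC^2=0.41, CA^2=0.82
Sorted: [0.41, 0.41, 0.82]
By sides: Isosceles, By angles: Right

Isosceles, Right


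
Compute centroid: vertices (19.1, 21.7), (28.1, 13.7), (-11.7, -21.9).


Centroid = ((x_A+x_B+x_C)/3, (y_A+y_B+y_C)/3)
= ((19.1+28.1+(-11.7))/3, (21.7+13.7+(-21.9))/3)
= (11.8333, 4.5)

(11.8333, 4.5)


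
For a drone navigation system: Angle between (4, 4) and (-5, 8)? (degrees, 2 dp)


u.v = 12, |u| = sqrt(32) = 5.6569, |v| = sqrt(89) = 9.434
cos(theta) = u.v/(|u||v|) = 12/sqrt(2848) = 0.22486
theta = acos(0.22486) = 77.01 degrees

77.01 degrees


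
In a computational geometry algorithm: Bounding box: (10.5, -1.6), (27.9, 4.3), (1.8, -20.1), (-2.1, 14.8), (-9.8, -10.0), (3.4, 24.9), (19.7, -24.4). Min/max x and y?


x range: [-9.8, 27.9]
y range: [-24.4, 24.9]
Bounding box: (-9.8,-24.4) to (27.9,24.9)

(-9.8,-24.4) to (27.9,24.9)


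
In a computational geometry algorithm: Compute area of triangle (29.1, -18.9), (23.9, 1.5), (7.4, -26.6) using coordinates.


Area = |x_A(y_B-y_C) + x_B(y_C-y_A) + x_C(y_A-y_B)|/2
= |817.71 + (-184.03) + (-150.96)|/2
= 482.72/2 = 241.36

241.36


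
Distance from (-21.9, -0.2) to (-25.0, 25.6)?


dx=-3.1, dy=25.8
d^2 = (-3.1)^2 + 25.8^2 = 675.25
d = sqrt(675.25) = 25.9856

25.9856


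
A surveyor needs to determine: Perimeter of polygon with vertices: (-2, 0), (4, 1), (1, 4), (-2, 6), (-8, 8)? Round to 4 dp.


Sides: (-2, 0)->(4, 1): sqrt(37) = 6.082763, (4, 1)->(1, 4): sqrt(18) = 4.242641, (1, 4)->(-2, 6): sqrt(13) = 3.605551, (-2, 6)->(-8, 8): sqrt(40) = 6.324555, (-8, 8)->(-2, 0): sqrt(100) = 10
Sum = 30.25551
Perimeter = 30.2555

30.2555


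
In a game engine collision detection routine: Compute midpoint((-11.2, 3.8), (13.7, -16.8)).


M = (((-11.2)+13.7)/2, (3.8+(-16.8))/2)
= (1.25, -6.5)

(1.25, -6.5)


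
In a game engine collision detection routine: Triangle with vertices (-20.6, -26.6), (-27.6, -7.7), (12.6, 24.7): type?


Side lengths squared: AB^2=406.21, BC^2=2665.8, CA^2=3733.93
Sorted: [406.21, 2665.8, 3733.93]
By sides: Scalene, By angles: Obtuse

Scalene, Obtuse


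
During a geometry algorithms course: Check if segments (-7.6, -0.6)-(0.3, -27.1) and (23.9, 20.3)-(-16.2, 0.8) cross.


Cross products: d1=223.84, d2=1440.54, d3=999.86, d4=-216.84
d1*d2 < 0 and d3*d4 < 0? no

No, they don't intersect


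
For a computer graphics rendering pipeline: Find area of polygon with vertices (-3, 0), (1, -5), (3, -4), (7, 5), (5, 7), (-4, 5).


Shoelace sum: ((-3)*(-5) - 1*0) + (1*(-4) - 3*(-5)) + (3*5 - 7*(-4)) + (7*7 - 5*5) + (5*5 - (-4)*7) + ((-4)*0 - (-3)*5)
= 161
Area = |161|/2 = 80.5

80.5


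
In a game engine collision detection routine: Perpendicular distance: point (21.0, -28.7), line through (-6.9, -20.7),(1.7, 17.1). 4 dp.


|cross product| = 1123.42
|line direction| = sqrt(1502.8) = 38.766
Distance = 1123.42/sqrt(1502.8) = 28.9795

28.9795


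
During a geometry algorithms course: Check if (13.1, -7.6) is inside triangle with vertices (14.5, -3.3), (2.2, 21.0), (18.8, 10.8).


Cross products: AB x AP = 86.91, BC x BP = -363.58, CA x CP = -1.25
All same sign? no

No, outside


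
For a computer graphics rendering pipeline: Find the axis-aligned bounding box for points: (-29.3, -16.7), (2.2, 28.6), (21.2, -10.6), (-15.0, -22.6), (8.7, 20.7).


x range: [-29.3, 21.2]
y range: [-22.6, 28.6]
Bounding box: (-29.3,-22.6) to (21.2,28.6)

(-29.3,-22.6) to (21.2,28.6)


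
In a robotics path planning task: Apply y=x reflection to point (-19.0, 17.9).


Reflection over y=x: (x,y) -> (y,x)
(-19, 17.9) -> (17.9, -19)

(17.9, -19)


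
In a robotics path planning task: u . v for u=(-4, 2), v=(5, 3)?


u . v = u_x*v_x + u_y*v_y = (-4)*5 + 2*3
= (-20) + 6 = -14

-14


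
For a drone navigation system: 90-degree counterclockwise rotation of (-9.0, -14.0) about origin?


90° CCW: (x,y) -> (-y, x)
(-9,-14) -> (14, -9)

(14, -9)


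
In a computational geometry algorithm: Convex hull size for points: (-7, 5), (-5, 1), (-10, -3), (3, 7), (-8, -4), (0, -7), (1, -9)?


Convex hull vertices (CCW): (-10, -3), (1, -9), (3, 7), (-7, 5)
Count = 4

4


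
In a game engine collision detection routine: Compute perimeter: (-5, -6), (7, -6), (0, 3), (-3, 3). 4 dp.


Sides: (-5, -6)->(7, -6): sqrt(144) = 12, (7, -6)->(0, 3): sqrt(130) = 11.401754, (0, 3)->(-3, 3): sqrt(9) = 3, (-3, 3)->(-5, -6): sqrt(85) = 9.219544
Sum = 35.621298
Perimeter = 35.6213

35.6213


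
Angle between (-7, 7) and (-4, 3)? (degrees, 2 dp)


u.v = 49, |u| = sqrt(98) = 9.8995, |v| = sqrt(25) = 5
cos(theta) = u.v/(|u||v|) = 49/sqrt(2450) = 0.989949
theta = acos(0.989949) = 8.13 degrees

8.13 degrees


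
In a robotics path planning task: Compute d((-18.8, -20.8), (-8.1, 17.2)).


dx=10.7, dy=38
d^2 = 10.7^2 + 38^2 = 1558.49
d = sqrt(1558.49) = 39.4777

39.4777


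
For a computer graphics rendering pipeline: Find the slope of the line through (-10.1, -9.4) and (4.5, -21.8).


slope = (y2-y1)/(x2-x1) = ((-21.8)-(-9.4))/(4.5-(-10.1)) = (-12.4)/14.6 = -0.8493

-0.8493


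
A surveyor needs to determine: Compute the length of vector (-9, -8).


|u| = sqrt((-9)^2 + (-8)^2) = sqrt(145) = 12.0416

12.0416


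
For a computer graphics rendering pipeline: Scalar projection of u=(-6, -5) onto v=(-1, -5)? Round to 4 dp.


u.v = 31, |v| = sqrt(26) = 5.099
Scalar projection = u.v / |v| = 31 / sqrt(26) = 6.0796

6.0796


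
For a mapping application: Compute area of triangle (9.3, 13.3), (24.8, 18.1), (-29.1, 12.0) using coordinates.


Area = |x_A(y_B-y_C) + x_B(y_C-y_A) + x_C(y_A-y_B)|/2
= |56.73 + (-32.24) + 139.68|/2
= 164.17/2 = 82.085

82.085


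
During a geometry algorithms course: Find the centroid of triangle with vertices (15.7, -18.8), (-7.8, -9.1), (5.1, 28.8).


Centroid = ((x_A+x_B+x_C)/3, (y_A+y_B+y_C)/3)
= ((15.7+(-7.8)+5.1)/3, ((-18.8)+(-9.1)+28.8)/3)
= (4.3333, 0.3)

(4.3333, 0.3)


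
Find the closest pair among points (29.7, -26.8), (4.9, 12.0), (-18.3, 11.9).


d(P0,P1) = 46.0487, d(P0,P2) = 61.6578, d(P1,P2) = 23.2002
Closest: P1 and P2

Closest pair: (4.9, 12.0) and (-18.3, 11.9), distance = 23.2002


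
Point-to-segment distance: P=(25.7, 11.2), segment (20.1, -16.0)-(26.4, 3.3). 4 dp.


Project P onto AB: t = 1 (clamped to [0,1])
Closest point on segment: (26.4, 3.3)
Distance: 7.931

7.931


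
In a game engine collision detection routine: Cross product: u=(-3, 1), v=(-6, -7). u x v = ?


u x v = u_x*v_y - u_y*v_x = (-3)*(-7) - 1*(-6)
= 21 - (-6) = 27

27


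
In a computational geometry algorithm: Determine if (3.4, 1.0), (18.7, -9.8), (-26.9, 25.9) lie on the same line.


Cross product: (18.7-3.4)*(25.9-1) - ((-9.8)-1)*((-26.9)-3.4)
= 53.73

No, not collinear


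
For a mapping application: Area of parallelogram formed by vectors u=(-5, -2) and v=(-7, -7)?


|u x v| = |(-5)*(-7) - (-2)*(-7)|
= |35 - 14| = 21

21


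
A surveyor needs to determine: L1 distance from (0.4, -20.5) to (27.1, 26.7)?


|0.4-27.1| + |(-20.5)-26.7| = 26.7 + 47.2 = 73.9

73.9


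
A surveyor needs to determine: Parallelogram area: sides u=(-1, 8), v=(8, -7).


|u x v| = |(-1)*(-7) - 8*8|
= |7 - 64| = 57

57


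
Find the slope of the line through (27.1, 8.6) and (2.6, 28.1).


slope = (y2-y1)/(x2-x1) = (28.1-8.6)/(2.6-27.1) = 19.5/(-24.5) = -0.7959

-0.7959


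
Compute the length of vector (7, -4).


|u| = sqrt(7^2 + (-4)^2) = sqrt(65) = 8.0623

8.0623


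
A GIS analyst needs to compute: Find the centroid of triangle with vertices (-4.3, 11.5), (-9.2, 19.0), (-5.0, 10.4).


Centroid = ((x_A+x_B+x_C)/3, (y_A+y_B+y_C)/3)
= (((-4.3)+(-9.2)+(-5))/3, (11.5+19+10.4)/3)
= (-6.1667, 13.6333)

(-6.1667, 13.6333)


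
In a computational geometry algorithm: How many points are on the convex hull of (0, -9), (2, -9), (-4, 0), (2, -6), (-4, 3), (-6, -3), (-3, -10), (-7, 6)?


Convex hull vertices (CCW): (-7, 6), (-6, -3), (-3, -10), (2, -9), (2, -6), (-4, 3)
Count = 6

6


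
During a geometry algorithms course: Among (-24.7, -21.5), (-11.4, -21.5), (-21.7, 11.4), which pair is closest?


d(P0,P1) = 13.3, d(P0,P2) = 33.0365, d(P1,P2) = 34.4746
Closest: P0 and P1

Closest pair: (-24.7, -21.5) and (-11.4, -21.5), distance = 13.3


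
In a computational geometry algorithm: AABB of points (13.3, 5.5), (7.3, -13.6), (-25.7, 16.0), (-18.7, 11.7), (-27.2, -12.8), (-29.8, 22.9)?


x range: [-29.8, 13.3]
y range: [-13.6, 22.9]
Bounding box: (-29.8,-13.6) to (13.3,22.9)

(-29.8,-13.6) to (13.3,22.9)


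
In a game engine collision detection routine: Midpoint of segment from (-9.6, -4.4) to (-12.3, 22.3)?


M = (((-9.6)+(-12.3))/2, ((-4.4)+22.3)/2)
= (-10.95, 8.95)

(-10.95, 8.95)


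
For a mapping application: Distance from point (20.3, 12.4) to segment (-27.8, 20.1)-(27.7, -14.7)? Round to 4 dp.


Project P onto AB: t = 0.6845 (clamped to [0,1])
Closest point on segment: (10.1913, -3.7216)
Distance: 19.0287

19.0287


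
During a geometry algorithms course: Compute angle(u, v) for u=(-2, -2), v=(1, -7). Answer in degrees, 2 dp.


u.v = 12, |u| = sqrt(8) = 2.8284, |v| = sqrt(50) = 7.0711
cos(theta) = u.v/(|u||v|) = 12/sqrt(400) = 0.6
theta = acos(0.6) = 53.13 degrees

53.13 degrees


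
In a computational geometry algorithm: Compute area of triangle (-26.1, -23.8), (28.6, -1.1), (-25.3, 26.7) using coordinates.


Area = |x_A(y_B-y_C) + x_B(y_C-y_A) + x_C(y_A-y_B)|/2
= |725.58 + 1444.3 + 574.31|/2
= 2744.19/2 = 1372.095

1372.095


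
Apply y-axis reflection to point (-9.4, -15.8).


Reflection over y-axis: (x,y) -> (-x,y)
(-9.4, -15.8) -> (9.4, -15.8)

(9.4, -15.8)


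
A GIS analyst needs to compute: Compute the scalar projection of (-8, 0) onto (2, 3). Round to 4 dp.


u.v = -16, |v| = sqrt(13) = 3.6056
Scalar projection = u.v / |v| = -16 / sqrt(13) = -4.4376

-4.4376


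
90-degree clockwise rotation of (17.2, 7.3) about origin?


90° CW: (x,y) -> (y, -x)
(17.2,7.3) -> (7.3, -17.2)

(7.3, -17.2)


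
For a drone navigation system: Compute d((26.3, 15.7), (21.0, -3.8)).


dx=-5.3, dy=-19.5
d^2 = (-5.3)^2 + (-19.5)^2 = 408.34
d = sqrt(408.34) = 20.2074

20.2074


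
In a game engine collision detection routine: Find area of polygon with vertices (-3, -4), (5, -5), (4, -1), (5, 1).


Shoelace sum: ((-3)*(-5) - 5*(-4)) + (5*(-1) - 4*(-5)) + (4*1 - 5*(-1)) + (5*(-4) - (-3)*1)
= 42
Area = |42|/2 = 21

21


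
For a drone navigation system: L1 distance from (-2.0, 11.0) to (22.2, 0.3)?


|(-2)-22.2| + |11-0.3| = 24.2 + 10.7 = 34.9

34.9


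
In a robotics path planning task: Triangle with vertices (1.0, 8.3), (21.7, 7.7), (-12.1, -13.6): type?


Side lengths squared: AB^2=428.85, BC^2=1596.13, CA^2=651.22
Sorted: [428.85, 651.22, 1596.13]
By sides: Scalene, By angles: Obtuse

Scalene, Obtuse


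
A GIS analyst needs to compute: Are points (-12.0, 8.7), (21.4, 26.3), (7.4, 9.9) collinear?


Cross product: (21.4-(-12))*(9.9-8.7) - (26.3-8.7)*(7.4-(-12))
= -301.36

No, not collinear


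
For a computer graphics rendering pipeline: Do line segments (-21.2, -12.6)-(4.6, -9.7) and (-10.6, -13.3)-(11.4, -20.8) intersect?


Cross products: d1=-64.1, d2=193.2, d3=-48.8, d4=-306.1
d1*d2 < 0 and d3*d4 < 0? no

No, they don't intersect


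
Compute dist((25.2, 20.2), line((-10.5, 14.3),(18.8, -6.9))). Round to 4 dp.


|cross product| = 929.71
|line direction| = sqrt(1307.93) = 36.1653
Distance = 929.71/sqrt(1307.93) = 25.7072

25.7072


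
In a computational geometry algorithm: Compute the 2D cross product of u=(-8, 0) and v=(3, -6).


u x v = u_x*v_y - u_y*v_x = (-8)*(-6) - 0*3
= 48 - 0 = 48

48


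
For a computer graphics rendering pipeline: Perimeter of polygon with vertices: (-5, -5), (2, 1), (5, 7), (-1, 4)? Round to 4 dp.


Sides: (-5, -5)->(2, 1): sqrt(85) = 9.219544, (2, 1)->(5, 7): sqrt(45) = 6.708204, (5, 7)->(-1, 4): sqrt(45) = 6.708204, (-1, 4)->(-5, -5): sqrt(97) = 9.848858
Sum = 32.48481
Perimeter = 32.4848

32.4848


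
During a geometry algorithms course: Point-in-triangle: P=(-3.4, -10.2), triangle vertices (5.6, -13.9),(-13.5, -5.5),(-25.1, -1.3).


Cross products: AB x AP = 4.93, BC x BP = 12.1, CA x CP = 0.19
All same sign? yes

Yes, inside


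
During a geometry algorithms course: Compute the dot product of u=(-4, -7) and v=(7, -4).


u . v = u_x*v_x + u_y*v_y = (-4)*7 + (-7)*(-4)
= (-28) + 28 = 0

0


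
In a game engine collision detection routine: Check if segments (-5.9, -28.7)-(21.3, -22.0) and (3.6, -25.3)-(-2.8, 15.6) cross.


Cross products: d1=410.31, d2=-745.05, d3=28.83, d4=1184.19
d1*d2 < 0 and d3*d4 < 0? no

No, they don't intersect


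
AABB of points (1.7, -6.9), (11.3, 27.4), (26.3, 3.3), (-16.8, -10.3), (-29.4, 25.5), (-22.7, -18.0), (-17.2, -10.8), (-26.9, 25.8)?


x range: [-29.4, 26.3]
y range: [-18, 27.4]
Bounding box: (-29.4,-18) to (26.3,27.4)

(-29.4,-18) to (26.3,27.4)


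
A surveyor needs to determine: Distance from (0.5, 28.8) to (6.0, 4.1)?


dx=5.5, dy=-24.7
d^2 = 5.5^2 + (-24.7)^2 = 640.34
d = sqrt(640.34) = 25.3049

25.3049


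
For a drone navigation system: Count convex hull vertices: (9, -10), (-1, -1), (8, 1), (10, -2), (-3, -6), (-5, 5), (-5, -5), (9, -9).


Convex hull vertices (CCW): (-5, -5), (-3, -6), (9, -10), (10, -2), (8, 1), (-5, 5)
Count = 6

6


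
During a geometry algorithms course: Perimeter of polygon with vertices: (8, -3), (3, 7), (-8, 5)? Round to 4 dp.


Sides: (8, -3)->(3, 7): sqrt(125) = 11.18034, (3, 7)->(-8, 5): sqrt(125) = 11.18034, (-8, 5)->(8, -3): sqrt(320) = 17.888544
Sum = 40.249224
Perimeter = 40.2492

40.2492


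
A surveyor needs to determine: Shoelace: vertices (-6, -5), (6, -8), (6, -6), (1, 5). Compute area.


Shoelace sum: ((-6)*(-8) - 6*(-5)) + (6*(-6) - 6*(-8)) + (6*5 - 1*(-6)) + (1*(-5) - (-6)*5)
= 151
Area = |151|/2 = 75.5

75.5


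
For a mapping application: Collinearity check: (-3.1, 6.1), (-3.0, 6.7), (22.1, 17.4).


Cross product: ((-3)-(-3.1))*(17.4-6.1) - (6.7-6.1)*(22.1-(-3.1))
= -13.99

No, not collinear


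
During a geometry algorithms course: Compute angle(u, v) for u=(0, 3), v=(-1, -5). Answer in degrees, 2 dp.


u.v = -15, |u| = sqrt(9) = 3, |v| = sqrt(26) = 5.099
cos(theta) = u.v/(|u||v|) = -15/sqrt(234) = -0.980581
theta = acos(-0.980581) = 168.69 degrees

168.69 degrees
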